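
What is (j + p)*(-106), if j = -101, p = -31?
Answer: 13992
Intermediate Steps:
(j + p)*(-106) = (-101 - 31)*(-106) = -132*(-106) = 13992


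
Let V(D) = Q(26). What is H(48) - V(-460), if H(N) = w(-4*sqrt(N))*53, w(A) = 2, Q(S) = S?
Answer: 80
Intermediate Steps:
V(D) = 26
H(N) = 106 (H(N) = 2*53 = 106)
H(48) - V(-460) = 106 - 1*26 = 106 - 26 = 80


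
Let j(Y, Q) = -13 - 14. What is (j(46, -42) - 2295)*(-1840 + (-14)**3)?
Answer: 10644048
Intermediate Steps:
j(Y, Q) = -27
(j(46, -42) - 2295)*(-1840 + (-14)**3) = (-27 - 2295)*(-1840 + (-14)**3) = -2322*(-1840 - 2744) = -2322*(-4584) = 10644048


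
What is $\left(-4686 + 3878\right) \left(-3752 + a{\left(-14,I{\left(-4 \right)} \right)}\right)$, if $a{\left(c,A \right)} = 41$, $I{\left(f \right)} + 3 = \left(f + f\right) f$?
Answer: $2998488$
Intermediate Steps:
$I{\left(f \right)} = -3 + 2 f^{2}$ ($I{\left(f \right)} = -3 + \left(f + f\right) f = -3 + 2 f f = -3 + 2 f^{2}$)
$\left(-4686 + 3878\right) \left(-3752 + a{\left(-14,I{\left(-4 \right)} \right)}\right) = \left(-4686 + 3878\right) \left(-3752 + 41\right) = \left(-808\right) \left(-3711\right) = 2998488$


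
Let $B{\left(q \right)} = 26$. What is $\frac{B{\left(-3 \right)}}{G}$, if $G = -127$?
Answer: $- \frac{26}{127} \approx -0.20472$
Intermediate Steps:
$\frac{B{\left(-3 \right)}}{G} = \frac{26}{-127} = 26 \left(- \frac{1}{127}\right) = - \frac{26}{127}$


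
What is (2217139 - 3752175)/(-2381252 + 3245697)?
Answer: -1535036/864445 ≈ -1.7757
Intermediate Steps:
(2217139 - 3752175)/(-2381252 + 3245697) = -1535036/864445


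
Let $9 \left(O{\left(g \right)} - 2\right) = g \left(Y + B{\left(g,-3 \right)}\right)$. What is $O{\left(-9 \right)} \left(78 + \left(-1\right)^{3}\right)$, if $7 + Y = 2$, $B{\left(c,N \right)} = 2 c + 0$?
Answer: $1925$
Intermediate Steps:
$B{\left(c,N \right)} = 2 c$
$Y = -5$ ($Y = -7 + 2 = -5$)
$O{\left(g \right)} = 2 + \frac{g \left(-5 + 2 g\right)}{9}$
$O{\left(-9 \right)} \left(78 + \left(-1\right)^{3}\right) = \left(2 - -5 + \frac{2 \left(-9\right)^{2}}{9}\right) \left(78 + \left(-1\right)^{3}\right) = \left(2 + 5 + \frac{2}{9} \cdot 81\right) \left(78 - 1\right) = \left(2 + 5 + 18\right) 77 = 25 \cdot 77 = 1925$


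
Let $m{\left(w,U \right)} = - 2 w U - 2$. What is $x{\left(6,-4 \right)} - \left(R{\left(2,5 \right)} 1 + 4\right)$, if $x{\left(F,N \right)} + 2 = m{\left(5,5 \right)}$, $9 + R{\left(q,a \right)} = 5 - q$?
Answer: $-52$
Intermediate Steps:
$R{\left(q,a \right)} = -4 - q$ ($R{\left(q,a \right)} = -9 - \left(-5 + q\right) = -4 - q$)
$m{\left(w,U \right)} = -2 - 2 U w$ ($m{\left(w,U \right)} = - 2 U w - 2 = -2 - 2 U w$)
$x{\left(F,N \right)} = -54$ ($x{\left(F,N \right)} = -2 - \left(2 + 10 \cdot 5\right) = -2 - 52 = -54$)
$x{\left(6,-4 \right)} - \left(R{\left(2,5 \right)} 1 + 4\right) = -54 - \left(\left(-4 - 2\right) 1 + 4\right) = -54 - \left(\left(-6\right) 1 + 4\right) = -54 - \left(-6 + 4\right) = -54 - -2 = -54 + 2 = -52$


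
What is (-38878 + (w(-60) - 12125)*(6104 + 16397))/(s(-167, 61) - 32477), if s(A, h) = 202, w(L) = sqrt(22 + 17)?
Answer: 272863503/32275 - 22501*sqrt(39)/32275 ≈ 8450.0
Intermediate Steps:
w(L) = sqrt(39)
(-38878 + (w(-60) - 12125)*(6104 + 16397))/(s(-167, 61) - 32477) = (-38878 + (sqrt(39) - 12125)*(6104 + 16397))/(202 - 32477) = (-38878 + (-12125 + sqrt(39))*22501)/(-32275) = (-38878 + (-272824625 + 22501*sqrt(39)))*(-1/32275) = (-272863503 + 22501*sqrt(39))*(-1/32275) = 272863503/32275 - 22501*sqrt(39)/32275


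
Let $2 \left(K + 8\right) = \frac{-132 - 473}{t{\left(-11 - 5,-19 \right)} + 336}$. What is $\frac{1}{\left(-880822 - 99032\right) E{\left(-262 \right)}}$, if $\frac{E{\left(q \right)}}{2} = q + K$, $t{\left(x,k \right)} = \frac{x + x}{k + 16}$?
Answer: $\frac{104}{55206444141} \approx 1.8838 \cdot 10^{-9}$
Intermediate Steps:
$t{\left(x,k \right)} = \frac{2 x}{16 + k}$
$K = - \frac{3691}{416}$ ($K = -8 + \frac{\left(-132 - 473\right) \frac{1}{\frac{2 \left(-11 - 5\right)}{16 - 19} + 336}}{2} = -8 + \frac{\left(-605\right) \frac{1}{\frac{2 \left(-11 - 5\right)}{-3} + 336}}{2} = -8 + \frac{\left(-605\right) \frac{1}{2 \left(-16\right) \left(- \frac{1}{3}\right) + 336}}{2} = -8 + \frac{\left(-605\right) \frac{1}{\frac{32}{3} + 336}}{2} = -8 + \frac{\left(-605\right) \frac{1}{\frac{1040}{3}}}{2} = -8 + \frac{\left(-605\right) \frac{3}{1040}}{2} = -8 + \frac{1}{2} \left(- \frac{363}{208}\right) = -8 - \frac{363}{416} = - \frac{3691}{416} \approx -8.8726$)
$E{\left(q \right)} = - \frac{3691}{208} + 2 q$ ($E{\left(q \right)} = 2 \left(q - \frac{3691}{416}\right) = 2 \left(- \frac{3691}{416} + q\right) = - \frac{3691}{208} + 2 q$)
$\frac{1}{\left(-880822 - 99032\right) E{\left(-262 \right)}} = \frac{1}{\left(-880822 - 99032\right) \left(- \frac{3691}{208} + 2 \left(-262\right)\right)} = \frac{1}{\left(-979854\right) \left(- \frac{3691}{208} - 524\right)} = - \frac{1}{979854 \left(- \frac{112683}{208}\right)} = \left(- \frac{1}{979854}\right) \left(- \frac{208}{112683}\right) = \frac{104}{55206444141}$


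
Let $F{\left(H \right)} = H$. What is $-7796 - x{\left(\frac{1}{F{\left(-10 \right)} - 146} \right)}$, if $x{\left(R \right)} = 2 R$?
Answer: $- \frac{608087}{78} \approx -7796.0$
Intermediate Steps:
$-7796 - x{\left(\frac{1}{F{\left(-10 \right)} - 146} \right)} = -7796 - \frac{2}{-10 - 146} = -7796 - \frac{2}{-156} = -7796 - 2 \left(- \frac{1}{156}\right) = -7796 - - \frac{1}{78} = -7796 + \frac{1}{78} = - \frac{608087}{78}$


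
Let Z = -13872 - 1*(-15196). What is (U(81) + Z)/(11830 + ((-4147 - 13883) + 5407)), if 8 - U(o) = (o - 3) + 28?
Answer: -1226/793 ≈ -1.5460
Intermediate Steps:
U(o) = -17 - o (U(o) = 8 - ((o - 3) + 28) = 8 - ((-3 + o) + 28) = 8 - (25 + o) = 8 + (-25 - o) = -17 - o)
Z = 1324 (Z = -13872 + 15196 = 1324)
(U(81) + Z)/(11830 + ((-4147 - 13883) + 5407)) = ((-17 - 1*81) + 1324)/(11830 + ((-4147 - 13883) + 5407)) = ((-17 - 81) + 1324)/(11830 + (-18030 + 5407)) = (-98 + 1324)/(11830 - 12623) = 1226/(-793) = 1226*(-1/793) = -1226/793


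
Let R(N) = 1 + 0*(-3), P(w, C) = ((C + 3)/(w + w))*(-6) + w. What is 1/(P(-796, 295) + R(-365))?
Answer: -398/315963 ≈ -0.0012596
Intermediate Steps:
P(w, C) = w - 3*(3 + C)/w (P(w, C) = ((3 + C)/((2*w)))*(-6) + w = ((3 + C)*(1/(2*w)))*(-6) + w = ((3 + C)/(2*w))*(-6) + w = -3*(3 + C)/w + w = w - 3*(3 + C)/w)
R(N) = 1 (R(N) = 1 + 0 = 1)
1/(P(-796, 295) + R(-365)) = 1/((-9 + (-796)² - 3*295)/(-796) + 1) = 1/(-(-9 + 633616 - 885)/796 + 1) = 1/(-1/796*632722 + 1) = 1/(-316361/398 + 1) = 1/(-315963/398) = -398/315963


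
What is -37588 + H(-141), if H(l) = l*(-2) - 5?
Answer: -37311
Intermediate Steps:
H(l) = -5 - 2*l (H(l) = -2*l - 5 = -5 - 2*l)
-37588 + H(-141) = -37588 + (-5 - 2*(-141)) = -37588 + (-5 + 282) = -37588 + 277 = -37311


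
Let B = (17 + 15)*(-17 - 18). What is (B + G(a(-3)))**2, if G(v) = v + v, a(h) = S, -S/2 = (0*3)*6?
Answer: 1254400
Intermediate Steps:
S = 0 (S = -2*0*3*6 = -0*6 = -2*0 = 0)
a(h) = 0
G(v) = 2*v
B = -1120 (B = 32*(-35) = -1120)
(B + G(a(-3)))**2 = (-1120 + 2*0)**2 = (-1120 + 0)**2 = (-1120)**2 = 1254400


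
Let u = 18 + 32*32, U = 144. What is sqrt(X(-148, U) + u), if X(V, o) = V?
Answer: sqrt(894) ≈ 29.900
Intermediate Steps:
u = 1042 (u = 18 + 1024 = 1042)
sqrt(X(-148, U) + u) = sqrt(-148 + 1042) = sqrt(894)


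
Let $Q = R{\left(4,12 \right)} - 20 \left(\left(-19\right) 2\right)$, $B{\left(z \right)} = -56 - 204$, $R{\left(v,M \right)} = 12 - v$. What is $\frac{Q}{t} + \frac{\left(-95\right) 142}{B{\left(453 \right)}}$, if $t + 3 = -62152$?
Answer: $\frac{83827127}{1616030} \approx 51.872$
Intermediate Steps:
$B{\left(z \right)} = -260$ ($B{\left(z \right)} = -56 - 204 = -260$)
$t = -62155$ ($t = -3 - 62152 = -62155$)
$Q = 768$ ($Q = \left(12 - 4\right) - 20 \left(\left(-19\right) 2\right) = \left(12 - 4\right) - -760 = 8 + 760 = 768$)
$\frac{Q}{t} + \frac{\left(-95\right) 142}{B{\left(453 \right)}} = \frac{768}{-62155} + \frac{\left(-95\right) 142}{-260} = 768 \left(- \frac{1}{62155}\right) - - \frac{1349}{26} = - \frac{768}{62155} + \frac{1349}{26} = \frac{83827127}{1616030}$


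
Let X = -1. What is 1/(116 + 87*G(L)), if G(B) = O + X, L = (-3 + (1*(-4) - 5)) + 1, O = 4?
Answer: 1/377 ≈ 0.0026525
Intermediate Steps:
L = -11 (L = (-3 + (-4 - 5)) + 1 = (-3 - 9) + 1 = -12 + 1 = -11)
G(B) = 3 (G(B) = 4 - 1 = 3)
1/(116 + 87*G(L)) = 1/(116 + 87*3) = 1/(116 + 261) = 1/377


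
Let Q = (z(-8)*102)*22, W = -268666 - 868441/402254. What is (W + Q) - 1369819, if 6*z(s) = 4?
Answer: -658486241647/402254 ≈ -1.6370e+6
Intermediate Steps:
z(s) = 2/3 (z(s) = (1/6)*4 = 2/3)
W = -108072841605/402254 (W = -268666 - 868441/402254 = -108072841605/402254 ≈ -2.6867e+5)
Q = 1496 (Q = ((2/3)*102)*22 = 68*22 = 1496)
(W + Q) - 1369819 = (-108072841605/402254 + 1496) - 1369819 = -107471069621/402254 - 1369819 = -658486241647/402254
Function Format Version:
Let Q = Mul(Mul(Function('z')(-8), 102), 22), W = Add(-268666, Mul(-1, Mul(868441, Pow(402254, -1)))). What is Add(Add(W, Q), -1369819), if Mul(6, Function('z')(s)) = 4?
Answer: Rational(-658486241647, 402254) ≈ -1.6370e+6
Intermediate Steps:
Function('z')(s) = Rational(2, 3) (Function('z')(s) = Mul(Rational(1, 6), 4) = Rational(2, 3))
W = Rational(-108072841605, 402254) (W = Add(-268666, Mul(-1, Mul(868441, Rational(1, 402254)))) = Add(-268666, Mul(-1, Rational(868441, 402254))) = Add(-268666, Rational(-868441, 402254)) = Rational(-108072841605, 402254) ≈ -2.6867e+5)
Q = 1496 (Q = Mul(Mul(Rational(2, 3), 102), 22) = Mul(68, 22) = 1496)
Add(Add(W, Q), -1369819) = Add(Add(Rational(-108072841605, 402254), 1496), -1369819) = Add(Rational(-107471069621, 402254), -1369819) = Rational(-658486241647, 402254)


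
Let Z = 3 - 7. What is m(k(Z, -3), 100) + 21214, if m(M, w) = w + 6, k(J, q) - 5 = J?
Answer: 21320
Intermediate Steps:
Z = -4
k(J, q) = 5 + J
m(M, w) = 6 + w
m(k(Z, -3), 100) + 21214 = (6 + 100) + 21214 = 106 + 21214 = 21320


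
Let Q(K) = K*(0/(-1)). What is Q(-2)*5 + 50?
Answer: 50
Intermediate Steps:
Q(K) = 0 (Q(K) = K*(0*(-1)) = K*0 = 0)
Q(-2)*5 + 50 = 0*5 + 50 = 0 + 50 = 50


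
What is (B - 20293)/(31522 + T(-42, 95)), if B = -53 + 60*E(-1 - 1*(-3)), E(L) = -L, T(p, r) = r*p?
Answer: -10233/13766 ≈ -0.74335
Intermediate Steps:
T(p, r) = p*r
B = -173 (B = -53 + 60*(-(-1 - 1*(-3))) = -53 + 60*(-(-1 + 3)) = -53 + 60*(-1*2) = -53 + 60*(-2) = -53 - 120 = -173)
(B - 20293)/(31522 + T(-42, 95)) = (-173 - 20293)/(31522 - 42*95) = -20466/(31522 - 3990) = -20466/27532 = -20466*1/27532 = -10233/13766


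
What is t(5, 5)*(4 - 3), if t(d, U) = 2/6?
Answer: 1/3 ≈ 0.33333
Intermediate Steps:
t(d, U) = 1/3 (t(d, U) = 2*(1/6) = 1/3)
t(5, 5)*(4 - 3) = (4 - 3)/3 = (1/3)*1 = 1/3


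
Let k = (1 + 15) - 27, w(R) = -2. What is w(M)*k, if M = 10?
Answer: 22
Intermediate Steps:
k = -11 (k = 16 - 27 = -11)
w(M)*k = -2*(-11) = 22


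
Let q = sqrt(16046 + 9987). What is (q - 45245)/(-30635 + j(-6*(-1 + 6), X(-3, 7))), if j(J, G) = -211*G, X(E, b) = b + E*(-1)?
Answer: 9049/6549 - sqrt(26033)/32745 ≈ 1.3768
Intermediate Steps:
X(E, b) = b - E
q = sqrt(26033) ≈ 161.35
(q - 45245)/(-30635 + j(-6*(-1 + 6), X(-3, 7))) = (sqrt(26033) - 45245)/(-30635 - 211*(7 - 1*(-3))) = (-45245 + sqrt(26033))/(-30635 - 211*(7 + 3)) = (-45245 + sqrt(26033))/(-30635 - 211*10) = (-45245 + sqrt(26033))/(-30635 - 2110) = (-45245 + sqrt(26033))/(-32745) = (-45245 + sqrt(26033))*(-1/32745) = 9049/6549 - sqrt(26033)/32745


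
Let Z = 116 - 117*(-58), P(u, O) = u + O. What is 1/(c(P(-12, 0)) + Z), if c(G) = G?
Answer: 1/6890 ≈ 0.00014514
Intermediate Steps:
P(u, O) = O + u
Z = 6902 (Z = 116 + 6786 = 6902)
1/(c(P(-12, 0)) + Z) = 1/((0 - 12) + 6902) = 1/(-12 + 6902) = 1/6890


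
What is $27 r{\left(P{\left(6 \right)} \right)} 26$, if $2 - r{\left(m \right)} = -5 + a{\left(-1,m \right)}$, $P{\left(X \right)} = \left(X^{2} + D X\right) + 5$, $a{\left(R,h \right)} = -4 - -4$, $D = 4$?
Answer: $4914$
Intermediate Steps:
$a{\left(R,h \right)} = 0$ ($a{\left(R,h \right)} = -4 + 4 = 0$)
$P{\left(X \right)} = 5 + X^{2} + 4 X$ ($P{\left(X \right)} = \left(X^{2} + 4 X\right) + 5 = 5 + X^{2} + 4 X$)
$r{\left(m \right)} = 7$ ($r{\left(m \right)} = 2 - \left(-5 + 0\right) = 2 - -5 = 2 + 5 = 7$)
$27 r{\left(P{\left(6 \right)} \right)} 26 = 27 \cdot 7 \cdot 26 = 189 \cdot 26 = 4914$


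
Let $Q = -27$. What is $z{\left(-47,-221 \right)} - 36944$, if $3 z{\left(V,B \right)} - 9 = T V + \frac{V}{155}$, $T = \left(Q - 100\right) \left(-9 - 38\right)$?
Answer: $- \frac{60661777}{465} \approx -1.3046 \cdot 10^{5}$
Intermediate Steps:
$T = 5969$ ($T = \left(-27 - 100\right) \left(-9 - 38\right) = \left(-127\right) \left(-47\right) = 5969$)
$z{\left(V,B \right)} = 3 + \frac{925196 V}{465}$ ($z{\left(V,B \right)} = 3 + \frac{5969 V + \frac{V}{155}}{3} = 3 + \frac{\frac{925196}{155} V}{3} = 3 + \frac{925196 V}{465}$)
$z{\left(-47,-221 \right)} - 36944 = \left(3 + \frac{925196}{465} \left(-47\right)\right) - 36944 = \left(3 - \frac{43484212}{465}\right) - 36944 = - \frac{43482817}{465} - 36944 = - \frac{60661777}{465}$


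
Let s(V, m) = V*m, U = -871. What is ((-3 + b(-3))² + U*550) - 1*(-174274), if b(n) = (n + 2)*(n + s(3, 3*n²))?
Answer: -298215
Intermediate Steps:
b(n) = (2 + n)*(n + 9*n²) (b(n) = (n + 2)*(n + 3*(3*n²)) = (2 + n)*(n + 9*n²))
((-3 + b(-3))² + U*550) - 1*(-174274) = ((-3 - 3*(2 + 9*(-3)² + 19*(-3)))² - 871*550) - 1*(-174274) = ((-3 - 3*(2 + 9*9 - 57))² - 479050) + 174274 = ((-3 - 3*(2 + 81 - 57))² - 479050) + 174274 = ((-3 - 3*26)² - 479050) + 174274 = ((-3 - 78)² - 479050) + 174274 = ((-81)² - 479050) + 174274 = (6561 - 479050) + 174274 = -472489 + 174274 = -298215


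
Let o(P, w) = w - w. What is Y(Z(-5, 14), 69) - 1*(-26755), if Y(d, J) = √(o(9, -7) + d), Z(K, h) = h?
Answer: 26755 + √14 ≈ 26759.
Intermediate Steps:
o(P, w) = 0
Y(d, J) = √d (Y(d, J) = √(0 + d) = √d)
Y(Z(-5, 14), 69) - 1*(-26755) = √14 - 1*(-26755) = √14 + 26755 = 26755 + √14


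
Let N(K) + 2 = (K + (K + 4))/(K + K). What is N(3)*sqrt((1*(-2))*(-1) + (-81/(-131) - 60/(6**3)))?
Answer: -sqrt(1445978)/2358 ≈ -0.50996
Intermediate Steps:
N(K) = -2 + (4 + 2*K)/(2*K) (N(K) = -2 + (K + (K + 4))/(K + K) = -2 + (K + (4 + K))/((2*K)) = -2 + (4 + 2*K)*(1/(2*K)) = -2 + (4 + 2*K)/(2*K))
N(3)*sqrt((1*(-2))*(-1) + (-81/(-131) - 60/(6**3))) = ((2 - 1*3)/3)*sqrt((1*(-2))*(-1) + (-81/(-131) - 60/(6**3))) = ((2 - 3)/3)*sqrt(-2*(-1) + (-81*(-1/131) - 60/216)) = ((1/3)*(-1))*sqrt(2 + (81/131 - 60*1/216)) = -sqrt(2 + (81/131 - 5/18))/3 = -sqrt(2 + 803/2358)/3 = -sqrt(1445978)/2358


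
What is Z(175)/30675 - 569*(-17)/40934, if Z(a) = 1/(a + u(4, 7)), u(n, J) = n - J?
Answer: 25517878117/107985938700 ≈ 0.23631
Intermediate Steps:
Z(a) = 1/(-3 + a) (Z(a) = 1/(a + (4 - 1*7)) = 1/(a + (4 - 7)) = 1/(a - 3) = 1/(-3 + a))
Z(175)/30675 - 569*(-17)/40934 = 1/((-3 + 175)*30675) - 569*(-17)/40934 = (1/30675)/172 + 9673*(1/40934) = (1/172)*(1/30675) + 9673/40934 = 1/5276100 + 9673/40934 = 25517878117/107985938700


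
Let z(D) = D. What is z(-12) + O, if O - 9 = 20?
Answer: 17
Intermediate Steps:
O = 29 (O = 9 + 20 = 29)
z(-12) + O = -12 + 29 = 17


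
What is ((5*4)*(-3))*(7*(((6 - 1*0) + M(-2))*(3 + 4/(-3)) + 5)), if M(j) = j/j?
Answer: -7000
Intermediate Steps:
M(j) = 1
((5*4)*(-3))*(7*(((6 - 1*0) + M(-2))*(3 + 4/(-3)) + 5)) = ((5*4)*(-3))*(7*(((6 - 1*0) + 1)*(3 + 4/(-3)) + 5)) = (20*(-3))*(7*(((6 + 0) + 1)*(3 + 4*(-⅓)) + 5)) = -420*((6 + 1)*(3 - 4/3) + 5) = -420*(7*(5/3) + 5) = -420*(35/3 + 5) = -420*50/3 = -60*350/3 = -7000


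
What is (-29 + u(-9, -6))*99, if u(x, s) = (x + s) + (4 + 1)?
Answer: -3861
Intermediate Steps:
u(x, s) = 5 + s + x (u(x, s) = (s + x) + 5 = 5 + s + x)
(-29 + u(-9, -6))*99 = (-29 + (5 - 6 - 9))*99 = (-29 - 10)*99 = -39*99 = -3861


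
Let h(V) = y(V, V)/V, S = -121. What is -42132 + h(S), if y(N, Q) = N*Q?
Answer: -42253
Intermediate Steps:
h(V) = V (h(V) = (V*V)/V = V²/V = V)
-42132 + h(S) = -42132 - 121 = -42253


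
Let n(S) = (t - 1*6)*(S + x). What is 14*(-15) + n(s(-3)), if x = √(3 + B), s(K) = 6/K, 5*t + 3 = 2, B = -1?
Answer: -988/5 - 31*√2/5 ≈ -206.37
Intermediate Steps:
t = -⅕ (t = -⅗ + (⅕)*2 = -⅗ + ⅖ = -⅕ ≈ -0.20000)
x = √2 (x = √(3 - 1) = √2 ≈ 1.4142)
n(S) = -31*S/5 - 31*√2/5 (n(S) = (-⅕ - 1*6)*(S + √2) = (-⅕ - 6)*(S + √2) = -31*(S + √2)/5 = -31*S/5 - 31*√2/5)
14*(-15) + n(s(-3)) = 14*(-15) + (-186/(5*(-3)) - 31*√2/5) = -210 + (-186*(-1)/(5*3) - 31*√2/5) = -210 + (-31/5*(-2) - 31*√2/5) = -210 + (62/5 - 31*√2/5) = -988/5 - 31*√2/5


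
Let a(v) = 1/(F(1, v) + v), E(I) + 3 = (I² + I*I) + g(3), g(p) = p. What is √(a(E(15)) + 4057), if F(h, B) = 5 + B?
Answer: 3*√369198370/905 ≈ 63.695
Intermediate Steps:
E(I) = 2*I² (E(I) = -3 + ((I² + I*I) + 3) = -3 + ((I² + I²) + 3) = -3 + (2*I² + 3) = -3 + (3 + 2*I²) = 2*I²)
a(v) = 1/(5 + 2*v) (a(v) = 1/((5 + v) + v) = 1/(5 + 2*v))
√(a(E(15)) + 4057) = √(1/(5 + 2*(2*15²)) + 4057) = √(1/(5 + 2*(2*225)) + 4057) = √(1/(5 + 2*450) + 4057) = √(1/(5 + 900) + 4057) = √(1/905 + 4057) = √(3671586/905) = 3*√369198370/905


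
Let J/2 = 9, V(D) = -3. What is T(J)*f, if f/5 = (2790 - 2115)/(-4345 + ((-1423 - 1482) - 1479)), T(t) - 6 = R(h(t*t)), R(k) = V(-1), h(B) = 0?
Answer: -10125/8729 ≈ -1.1599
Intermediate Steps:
R(k) = -3
J = 18 (J = 2*9 = 18)
T(t) = 3 (T(t) = 6 - 3 = 3)
f = -3375/8729 (f = 5*((2790 - 2115)/(-4345 + ((-1423 - 1482) - 1479))) = 5*(675/(-4345 + (-2905 - 1479))) = 5*(675/(-4345 - 4384)) = 5*(675/(-8729)) = 5*(675*(-1/8729)) = 5*(-675/8729) = -3375/8729 ≈ -0.38664)
T(J)*f = 3*(-3375/8729) = -10125/8729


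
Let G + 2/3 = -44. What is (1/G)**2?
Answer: 9/17956 ≈ 0.00050122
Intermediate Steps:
G = -134/3 (G = -2/3 - 44 = -134/3 ≈ -44.667)
(1/G)**2 = (1/(-134/3))**2 = (-3/134)**2 = 9/17956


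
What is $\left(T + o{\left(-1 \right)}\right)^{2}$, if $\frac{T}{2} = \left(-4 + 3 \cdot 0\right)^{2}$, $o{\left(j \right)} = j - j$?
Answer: $1024$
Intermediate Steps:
$o{\left(j \right)} = 0$
$T = 32$ ($T = 2 \left(-4 + 3 \cdot 0\right)^{2} = 2 \left(-4 + 0\right)^{2} = 2 \left(-4\right)^{2} = 2 \cdot 16 = 32$)
$\left(T + o{\left(-1 \right)}\right)^{2} = \left(32 + 0\right)^{2} = 32^{2} = 1024$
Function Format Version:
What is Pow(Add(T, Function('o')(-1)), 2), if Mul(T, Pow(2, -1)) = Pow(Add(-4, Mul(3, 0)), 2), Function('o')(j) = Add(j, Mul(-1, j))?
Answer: 1024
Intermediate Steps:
Function('o')(j) = 0
T = 32 (T = Mul(2, Pow(Add(-4, Mul(3, 0)), 2)) = Mul(2, Pow(Add(-4, 0), 2)) = Mul(2, Pow(-4, 2)) = Mul(2, 16) = 32)
Pow(Add(T, Function('o')(-1)), 2) = Pow(Add(32, 0), 2) = Pow(32, 2) = 1024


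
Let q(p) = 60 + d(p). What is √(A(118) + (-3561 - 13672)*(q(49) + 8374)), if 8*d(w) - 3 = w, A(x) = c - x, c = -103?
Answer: I*√581821430/2 ≈ 12060.0*I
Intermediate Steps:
A(x) = -103 - x
d(w) = 3/8 + w/8
q(p) = 483/8 + p/8 (q(p) = 60 + (3/8 + p/8) = 483/8 + p/8)
√(A(118) + (-3561 - 13672)*(q(49) + 8374)) = √((-103 - 1*118) + (-3561 - 13672)*((483/8 + (⅛)*49) + 8374)) = √((-103 - 118) - 17233*((483/8 + 49/8) + 8374)) = √(-221 - 17233*(133/2 + 8374)) = √(-221 - 17233*16881/2) = √(-221 - 290910273/2) = √(-290910715/2) = I*√581821430/2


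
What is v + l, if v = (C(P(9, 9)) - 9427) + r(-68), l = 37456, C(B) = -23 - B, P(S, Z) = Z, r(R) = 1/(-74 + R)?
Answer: 3975573/142 ≈ 27997.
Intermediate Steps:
v = -1343179/142 (v = ((-23 - 1*9) - 9427) + 1/(-74 - 68) = ((-23 - 9) - 9427) + 1/(-142) = (-32 - 9427) - 1/142 = -9459 - 1/142 = -1343179/142 ≈ -9459.0)
v + l = -1343179/142 + 37456 = 3975573/142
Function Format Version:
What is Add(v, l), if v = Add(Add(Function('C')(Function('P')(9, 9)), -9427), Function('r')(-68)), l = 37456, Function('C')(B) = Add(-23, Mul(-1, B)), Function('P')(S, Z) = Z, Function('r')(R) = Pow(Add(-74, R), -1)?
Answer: Rational(3975573, 142) ≈ 27997.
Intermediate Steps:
v = Rational(-1343179, 142) (v = Add(Add(Add(-23, Mul(-1, 9)), -9427), Pow(Add(-74, -68), -1)) = Add(Add(Add(-23, -9), -9427), Pow(-142, -1)) = Add(Add(-32, -9427), Rational(-1, 142)) = Add(-9459, Rational(-1, 142)) = Rational(-1343179, 142) ≈ -9459.0)
Add(v, l) = Add(Rational(-1343179, 142), 37456) = Rational(3975573, 142)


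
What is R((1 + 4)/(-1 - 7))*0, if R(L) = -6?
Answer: 0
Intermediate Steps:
R((1 + 4)/(-1 - 7))*0 = -6*0 = 0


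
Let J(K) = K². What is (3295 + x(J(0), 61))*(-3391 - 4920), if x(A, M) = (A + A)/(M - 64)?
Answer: -27384745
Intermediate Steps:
x(A, M) = 2*A/(-64 + M) (x(A, M) = (2*A)/(-64 + M) = 2*A/(-64 + M))
(3295 + x(J(0), 61))*(-3391 - 4920) = (3295 + 2*0²/(-64 + 61))*(-3391 - 4920) = (3295 + 2*0/(-3))*(-8311) = (3295 + 2*0*(-⅓))*(-8311) = (3295 + 0)*(-8311) = 3295*(-8311) = -27384745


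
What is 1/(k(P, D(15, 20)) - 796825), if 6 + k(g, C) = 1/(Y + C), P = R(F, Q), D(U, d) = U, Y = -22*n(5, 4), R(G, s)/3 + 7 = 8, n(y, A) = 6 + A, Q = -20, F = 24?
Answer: -205/163350356 ≈ -1.2550e-6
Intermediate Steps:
R(G, s) = 3 (R(G, s) = -21 + 3*8 = -21 + 24 = 3)
Y = -220 (Y = -22*(6 + 4) = -22*10 = -220)
P = 3
k(g, C) = -6 + 1/(-220 + C)
1/(k(P, D(15, 20)) - 796825) = 1/((1321 - 6*15)/(-220 + 15) - 796825) = 1/((1321 - 90)/(-205) - 796825) = 1/(-1/205*1231 - 796825) = 1/(-1231/205 - 796825) = 1/(-163350356/205) = -205/163350356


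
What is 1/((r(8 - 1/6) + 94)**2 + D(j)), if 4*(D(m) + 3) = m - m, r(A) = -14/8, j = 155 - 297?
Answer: 16/136113 ≈ 0.00011755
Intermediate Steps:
j = -142
r(A) = -7/4 (r(A) = -14*1/8 = -7/4)
D(m) = -3 (D(m) = -3 + (m - m)/4 = -3 + (1/4)*0 = -3 + 0 = -3)
1/((r(8 - 1/6) + 94)**2 + D(j)) = 1/((-7/4 + 94)**2 - 3) = 1/((369/4)**2 - 3) = 1/(136161/16 - 3) = 1/(136113/16) = 16/136113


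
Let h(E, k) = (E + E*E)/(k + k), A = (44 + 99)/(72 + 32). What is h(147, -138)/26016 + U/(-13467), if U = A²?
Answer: -17031307/5372147904 ≈ -0.0031703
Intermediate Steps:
A = 11/8 (A = 143/104 = 143*(1/104) = 11/8 ≈ 1.3750)
h(E, k) = (E + E²)/(2*k) (h(E, k) = (E + E²)/((2*k)) = (E + E²)*(1/(2*k)) = (E + E²)/(2*k))
U = 121/64 (U = (11/8)² = 121/64 ≈ 1.8906)
h(147, -138)/26016 + U/(-13467) = ((½)*147*(1 + 147)/(-138))/26016 + (121/64)/(-13467) = ((½)*147*(-1/138)*148)*(1/26016) + (121/64)*(-1/13467) = -1813/23*1/26016 - 121/861888 = -1813/598368 - 121/861888 = -17031307/5372147904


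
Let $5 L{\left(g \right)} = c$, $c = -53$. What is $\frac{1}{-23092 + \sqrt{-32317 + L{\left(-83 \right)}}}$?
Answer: $- \frac{57730}{1333181979} - \frac{i \sqrt{808190}}{2666363958} \approx -4.3302 \cdot 10^{-5} - 3.3716 \cdot 10^{-7} i$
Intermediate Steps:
$L{\left(g \right)} = - \frac{53}{5}$ ($L{\left(g \right)} = \frac{1}{5} \left(-53\right) = - \frac{53}{5}$)
$\frac{1}{-23092 + \sqrt{-32317 + L{\left(-83 \right)}}} = \frac{1}{-23092 + \sqrt{-32317 - \frac{53}{5}}} = \frac{1}{-23092 + \sqrt{- \frac{161638}{5}}} = \frac{1}{-23092 + \frac{i \sqrt{808190}}{5}}$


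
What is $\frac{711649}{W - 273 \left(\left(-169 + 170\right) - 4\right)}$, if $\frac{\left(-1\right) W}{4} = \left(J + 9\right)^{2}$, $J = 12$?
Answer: $- \frac{711649}{945} \approx -753.07$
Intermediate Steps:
$W = -1764$ ($W = - 4 \left(12 + 9\right)^{2} = - 4 \cdot 21^{2} = \left(-4\right) 441 = -1764$)
$\frac{711649}{W - 273 \left(\left(-169 + 170\right) - 4\right)} = \frac{711649}{-1764 - 273 \left(\left(-169 + 170\right) - 4\right)} = \frac{711649}{-1764 - 273 \left(1 - 4\right)} = \frac{711649}{-1764 - -819} = \frac{711649}{-1764 + 819} = \frac{711649}{-945} = 711649 \left(- \frac{1}{945}\right) = - \frac{711649}{945}$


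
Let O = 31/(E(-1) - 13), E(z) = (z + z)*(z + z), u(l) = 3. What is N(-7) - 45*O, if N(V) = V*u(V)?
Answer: 134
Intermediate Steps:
E(z) = 4*z² (E(z) = (2*z)*(2*z) = 4*z²)
O = -31/9 (O = 31/(4*(-1)² - 13) = 31/(4*1 - 13) = 31/(4 - 13) = 31/(-9) = 31*(-⅑) = -31/9 ≈ -3.4444)
N(V) = 3*V (N(V) = V*3 = 3*V)
N(-7) - 45*O = 3*(-7) - 45*(-31/9) = -21 + 155 = 134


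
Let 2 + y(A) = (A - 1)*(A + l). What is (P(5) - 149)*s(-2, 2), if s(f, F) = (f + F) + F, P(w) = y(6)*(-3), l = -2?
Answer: -406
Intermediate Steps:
y(A) = -2 + (-1 + A)*(-2 + A) (y(A) = -2 + (A - 1)*(A - 2) = -2 + (-1 + A)*(-2 + A))
P(w) = -54 (P(w) = (6*(-3 + 6))*(-3) = (6*3)*(-3) = 18*(-3) = -54)
s(f, F) = f + 2*F (s(f, F) = (F + f) + F = f + 2*F)
(P(5) - 149)*s(-2, 2) = (-54 - 149)*(-2 + 2*2) = -203*(-2 + 4) = -203*2 = -406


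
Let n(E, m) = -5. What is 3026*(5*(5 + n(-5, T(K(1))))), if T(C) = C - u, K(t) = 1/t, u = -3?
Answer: 0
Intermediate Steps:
K(t) = 1/t
T(C) = 3 + C (T(C) = C - 1*(-3) = C + 3 = 3 + C)
3026*(5*(5 + n(-5, T(K(1))))) = 3026*(5*(5 - 5)) = 3026*(5*0) = 3026*0 = 0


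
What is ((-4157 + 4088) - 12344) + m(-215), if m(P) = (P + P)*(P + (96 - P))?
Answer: -53693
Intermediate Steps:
m(P) = 192*P (m(P) = (2*P)*96 = 192*P)
((-4157 + 4088) - 12344) + m(-215) = ((-4157 + 4088) - 12344) + 192*(-215) = (-69 - 12344) - 41280 = -12413 - 41280 = -53693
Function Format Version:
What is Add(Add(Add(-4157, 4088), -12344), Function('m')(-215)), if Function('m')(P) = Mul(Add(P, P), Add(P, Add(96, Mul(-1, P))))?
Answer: -53693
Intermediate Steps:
Function('m')(P) = Mul(192, P) (Function('m')(P) = Mul(Mul(2, P), 96) = Mul(192, P))
Add(Add(Add(-4157, 4088), -12344), Function('m')(-215)) = Add(Add(Add(-4157, 4088), -12344), Mul(192, -215)) = Add(Add(-69, -12344), -41280) = Add(-12413, -41280) = -53693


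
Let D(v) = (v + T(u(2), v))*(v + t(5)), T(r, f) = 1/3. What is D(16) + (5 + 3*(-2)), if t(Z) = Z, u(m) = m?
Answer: 342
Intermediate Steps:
T(r, f) = ⅓
D(v) = (5 + v)*(⅓ + v) (D(v) = (v + ⅓)*(v + 5) = (⅓ + v)*(5 + v) = (5 + v)*(⅓ + v))
D(16) + (5 + 3*(-2)) = (5/3 + 16² + (16/3)*16) + (5 + 3*(-2)) = (5/3 + 256 + 256/3) + (5 - 6) = 343 - 1 = 342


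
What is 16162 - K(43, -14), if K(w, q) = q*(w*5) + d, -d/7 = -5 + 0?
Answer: 19137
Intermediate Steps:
d = 35 (d = -7*(-5 + 0) = -7*(-5) = 35)
K(w, q) = 35 + 5*q*w (K(w, q) = q*(w*5) + 35 = q*(5*w) + 35 = 5*q*w + 35 = 35 + 5*q*w)
16162 - K(43, -14) = 16162 - (35 + 5*(-14)*43) = 16162 - (35 - 3010) = 16162 - 1*(-2975) = 16162 + 2975 = 19137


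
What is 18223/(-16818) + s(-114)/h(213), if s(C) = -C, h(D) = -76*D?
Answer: -651121/597039 ≈ -1.0906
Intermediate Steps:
18223/(-16818) + s(-114)/h(213) = 18223/(-16818) + (-1*(-114))/((-76*213)) = 18223*(-1/16818) + 114/(-16188) = -18223/16818 + 114*(-1/16188) = -18223/16818 - 1/142 = -651121/597039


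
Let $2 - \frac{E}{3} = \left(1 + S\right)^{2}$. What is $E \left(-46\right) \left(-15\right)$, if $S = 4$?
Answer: $-47610$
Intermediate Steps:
$E = -69$ ($E = 6 - 3 \left(1 + 4\right)^{2} = 6 - 3 \cdot 5^{2} = 6 - 75 = -69$)
$E \left(-46\right) \left(-15\right) = \left(-69\right) \left(-46\right) \left(-15\right) = 3174 \left(-15\right) = -47610$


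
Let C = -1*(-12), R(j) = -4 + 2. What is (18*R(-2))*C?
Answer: -432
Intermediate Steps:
R(j) = -2
C = 12
(18*R(-2))*C = (18*(-2))*12 = -36*12 = -432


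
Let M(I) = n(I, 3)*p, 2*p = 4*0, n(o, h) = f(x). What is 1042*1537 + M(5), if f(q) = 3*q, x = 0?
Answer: 1601554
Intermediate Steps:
n(o, h) = 0 (n(o, h) = 3*0 = 0)
p = 0 (p = (4*0)/2 = (½)*0 = 0)
M(I) = 0 (M(I) = 0*0 = 0)
1042*1537 + M(5) = 1042*1537 + 0 = 1601554 + 0 = 1601554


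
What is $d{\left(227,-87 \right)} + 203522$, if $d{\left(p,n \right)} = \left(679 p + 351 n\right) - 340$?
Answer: $326778$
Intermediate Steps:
$d{\left(p,n \right)} = -340 + 351 n + 679 p$ ($d{\left(p,n \right)} = \left(351 n + 679 p\right) - 340 = -340 + 351 n + 679 p$)
$d{\left(227,-87 \right)} + 203522 = \left(-340 + 351 \left(-87\right) + 679 \cdot 227\right) + 203522 = \left(-340 - 30537 + 154133\right) + 203522 = 123256 + 203522 = 326778$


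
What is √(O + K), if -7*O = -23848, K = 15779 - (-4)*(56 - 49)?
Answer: √941479/7 ≈ 138.61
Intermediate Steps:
K = 15807 (K = 15779 - (-4)*7 = 15779 - 1*(-28) = 15779 + 28 = 15807)
O = 23848/7 (O = -⅐*(-23848) = 23848/7 ≈ 3406.9)
√(O + K) = √(23848/7 + 15807) = √(134497/7) = √941479/7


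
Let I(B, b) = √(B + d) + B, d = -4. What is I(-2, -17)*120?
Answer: -240 + 120*I*√6 ≈ -240.0 + 293.94*I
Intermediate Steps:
I(B, b) = B + √(-4 + B) (I(B, b) = √(B - 4) + B = √(-4 + B) + B = B + √(-4 + B))
I(-2, -17)*120 = (-2 + √(-4 - 2))*120 = (-2 + √(-6))*120 = (-2 + I*√6)*120 = -240 + 120*I*√6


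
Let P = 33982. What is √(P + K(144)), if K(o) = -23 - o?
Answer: √33815 ≈ 183.89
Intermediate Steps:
√(P + K(144)) = √(33982 + (-23 - 1*144)) = √(33982 + (-23 - 144)) = √(33982 - 167) = √33815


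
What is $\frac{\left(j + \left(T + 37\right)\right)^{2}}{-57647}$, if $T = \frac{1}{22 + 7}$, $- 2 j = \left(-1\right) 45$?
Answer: $- \frac{11923209}{193924508} \approx -0.061484$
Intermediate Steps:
$j = \frac{45}{2}$ ($j = - \frac{\left(-1\right) 45}{2} = \left(- \frac{1}{2}\right) \left(-45\right) = \frac{45}{2} \approx 22.5$)
$T = \frac{1}{29} \approx 0.034483$
$\frac{\left(j + \left(T + 37\right)\right)^{2}}{-57647} = \frac{\left(\frac{45}{2} + \left(\frac{1}{29} + 37\right)\right)^{2}}{-57647} = \left(\frac{45}{2} + \frac{1074}{29}\right)^{2} \left(- \frac{1}{57647}\right) = \left(\frac{3453}{58}\right)^{2} \left(- \frac{1}{57647}\right) = \frac{11923209}{3364} \left(- \frac{1}{57647}\right) = - \frac{11923209}{193924508}$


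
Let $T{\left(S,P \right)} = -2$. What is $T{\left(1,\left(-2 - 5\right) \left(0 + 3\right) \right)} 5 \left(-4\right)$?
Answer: $40$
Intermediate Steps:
$T{\left(1,\left(-2 - 5\right) \left(0 + 3\right) \right)} 5 \left(-4\right) = \left(-2\right) 5 \left(-4\right) = \left(-10\right) \left(-4\right) = 40$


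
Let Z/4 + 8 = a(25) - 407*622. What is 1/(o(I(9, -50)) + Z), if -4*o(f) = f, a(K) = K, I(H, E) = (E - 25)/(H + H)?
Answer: -24/24301127 ≈ -9.8761e-7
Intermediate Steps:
I(H, E) = (-25 + E)/(2*H) (I(H, E) = (-25 + E)/((2*H)) = (-25 + E)*(1/(2*H)) = (-25 + E)/(2*H))
o(f) = -f/4
Z = -1012548 (Z = -32 + 4*(25 - 407*622) = -32 + 4*(25 - 253154) = -32 + 4*(-253129) = -32 - 1012516 = -1012548)
1/(o(I(9, -50)) + Z) = 1/(-(-25 - 50)/(8*9) - 1012548) = 1/(-(-75)/(8*9) - 1012548) = 1/(-1/4*(-25/6) - 1012548) = 1/(25/24 - 1012548) = 1/(-24301127/24) = -24/24301127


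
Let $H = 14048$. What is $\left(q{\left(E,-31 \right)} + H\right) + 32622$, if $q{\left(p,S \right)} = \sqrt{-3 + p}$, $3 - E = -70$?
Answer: $46670 + \sqrt{70} \approx 46678.0$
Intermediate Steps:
$E = 73$ ($E = 3 - -70 = 3 + 70 = 73$)
$\left(q{\left(E,-31 \right)} + H\right) + 32622 = \left(\sqrt{-3 + 73} + 14048\right) + 32622 = \left(\sqrt{70} + 14048\right) + 32622 = \left(14048 + \sqrt{70}\right) + 32622 = 46670 + \sqrt{70}$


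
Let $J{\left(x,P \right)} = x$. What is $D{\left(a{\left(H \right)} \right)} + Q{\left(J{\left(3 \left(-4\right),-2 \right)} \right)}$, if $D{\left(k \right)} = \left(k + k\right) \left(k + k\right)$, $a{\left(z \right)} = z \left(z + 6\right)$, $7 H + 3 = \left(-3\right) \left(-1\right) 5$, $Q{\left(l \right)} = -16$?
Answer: $\frac{1641200}{2401} \approx 683.55$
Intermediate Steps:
$H = \frac{12}{7}$ ($H = - \frac{3}{7} + \frac{\left(-3\right) \left(-1\right) 5}{7} = - \frac{3}{7} + \frac{3 \cdot 5}{7} = - \frac{3}{7} + \frac{1}{7} \cdot 15 = - \frac{3}{7} + \frac{15}{7} = \frac{12}{7} \approx 1.7143$)
$a{\left(z \right)} = z \left(6 + z\right)$
$D{\left(k \right)} = 4 k^{2}$ ($D{\left(k \right)} = 2 k 2 k = 4 k^{2}$)
$D{\left(a{\left(H \right)} \right)} + Q{\left(J{\left(3 \left(-4\right),-2 \right)} \right)} = 4 \left(\frac{12 \left(6 + \frac{12}{7}\right)}{7}\right)^{2} - 16 = 4 \left(\frac{12}{7} \cdot \frac{54}{7}\right)^{2} - 16 = 4 \left(\frac{648}{49}\right)^{2} - 16 = 4 \cdot \frac{419904}{2401} - 16 = \frac{1679616}{2401} - 16 = \frac{1641200}{2401}$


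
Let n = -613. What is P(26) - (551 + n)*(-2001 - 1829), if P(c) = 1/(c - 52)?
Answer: -6173961/26 ≈ -2.3746e+5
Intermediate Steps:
P(c) = 1/(-52 + c)
P(26) - (551 + n)*(-2001 - 1829) = 1/(-52 + 26) - (551 - 613)*(-2001 - 1829) = 1/(-26) - (-62)*(-3830) = -1/26 - 1*237460 = -1/26 - 237460 = -6173961/26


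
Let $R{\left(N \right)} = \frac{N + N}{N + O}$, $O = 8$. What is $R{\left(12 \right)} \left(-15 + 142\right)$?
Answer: $\frac{762}{5} \approx 152.4$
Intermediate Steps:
$R{\left(N \right)} = \frac{2 N}{8 + N}$ ($R{\left(N \right)} = \frac{N + N}{N + 8} = \frac{2 N}{8 + N}$)
$R{\left(12 \right)} \left(-15 + 142\right) = 2 \cdot 12 \frac{1}{8 + 12} \left(-15 + 142\right) = 2 \cdot 12 \cdot \frac{1}{20} \cdot 127 = \frac{6}{5} \cdot 127 = \frac{762}{5}$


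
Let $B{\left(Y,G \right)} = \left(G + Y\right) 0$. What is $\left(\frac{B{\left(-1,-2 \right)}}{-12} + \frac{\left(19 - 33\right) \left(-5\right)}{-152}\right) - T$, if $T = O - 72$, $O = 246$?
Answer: $- \frac{13259}{76} \approx -174.46$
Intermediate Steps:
$B{\left(Y,G \right)} = 0$
$T = 174$ ($T = 246 - 72 = 174$)
$\left(\frac{B{\left(-1,-2 \right)}}{-12} + \frac{\left(19 - 33\right) \left(-5\right)}{-152}\right) - T = \left(\frac{0}{-12} + \frac{\left(19 - 33\right) \left(-5\right)}{-152}\right) - 174 = \left(0 \left(- \frac{1}{12}\right) + \left(-14\right) \left(-5\right) \left(- \frac{1}{152}\right)\right) - 174 = \left(0 + 70 \left(- \frac{1}{152}\right)\right) - 174 = \left(0 - \frac{35}{76}\right) - 174 = - \frac{35}{76} - 174 = - \frac{13259}{76}$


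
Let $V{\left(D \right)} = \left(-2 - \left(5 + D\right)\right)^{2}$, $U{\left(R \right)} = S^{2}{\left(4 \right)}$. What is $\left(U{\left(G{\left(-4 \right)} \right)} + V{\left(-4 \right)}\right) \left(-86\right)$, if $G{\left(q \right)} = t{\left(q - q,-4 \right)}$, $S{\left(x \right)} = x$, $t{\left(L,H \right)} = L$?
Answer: $-2150$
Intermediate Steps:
$G{\left(q \right)} = 0$ ($G{\left(q \right)} = q - q = 0$)
$U{\left(R \right)} = 16$ ($U{\left(R \right)} = 4^{2} = 16$)
$V{\left(D \right)} = \left(-7 - D\right)^{2}$
$\left(U{\left(G{\left(-4 \right)} \right)} + V{\left(-4 \right)}\right) \left(-86\right) = \left(16 + \left(7 - 4\right)^{2}\right) \left(-86\right) = \left(16 + 3^{2}\right) \left(-86\right) = \left(16 + 9\right) \left(-86\right) = 25 \left(-86\right) = -2150$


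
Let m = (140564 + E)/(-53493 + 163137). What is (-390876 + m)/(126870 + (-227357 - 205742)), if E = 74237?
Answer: 42856993343/33576172476 ≈ 1.2764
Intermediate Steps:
m = 214801/109644 (m = (140564 + 74237)/(-53493 + 163137) = 214801/109644 ≈ 1.9591)
(-390876 + m)/(126870 + (-227357 - 205742)) = (-390876 + 214801/109644)/(126870 + (-227357 - 205742)) = -42856993343/(109644*(126870 - 433099)) = -42856993343/109644/(-306229) = -42856993343/109644*(-1/306229) = 42856993343/33576172476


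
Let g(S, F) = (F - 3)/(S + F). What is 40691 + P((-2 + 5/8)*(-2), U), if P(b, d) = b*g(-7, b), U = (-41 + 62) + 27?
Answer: 2766999/68 ≈ 40691.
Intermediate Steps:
g(S, F) = (-3 + F)/(F + S)
U = 48 (U = 21 + 27 = 48)
P(b, d) = b*(-3 + b)/(-7 + b) (P(b, d) = b*((-3 + b)/(b - 7)) = b*((-3 + b)/(-7 + b)) = b*(-3 + b)/(-7 + b))
40691 + P((-2 + 5/8)*(-2), U) = 40691 + ((-2 + 5/8)*(-2))*(-3 + (-2 + 5/8)*(-2))/(-7 + (-2 + 5/8)*(-2)) = 40691 + (-11/8*(-2))*(-3 - 11/8*(-2))/(-7 - 11/8*(-2)) = 40691 + 11*(-3 + 11/4)/(4*(-7 + 11/4)) = 40691 + (11/4)*(-¼)/(-17/4) = 40691 + (11/4)*(-4/17)*(-¼) = 40691 + 11/68 = 2766999/68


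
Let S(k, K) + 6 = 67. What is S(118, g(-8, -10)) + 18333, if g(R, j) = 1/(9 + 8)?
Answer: 18394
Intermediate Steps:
g(R, j) = 1/17
S(k, K) = 61 (S(k, K) = -6 + 67 = 61)
S(118, g(-8, -10)) + 18333 = 61 + 18333 = 18394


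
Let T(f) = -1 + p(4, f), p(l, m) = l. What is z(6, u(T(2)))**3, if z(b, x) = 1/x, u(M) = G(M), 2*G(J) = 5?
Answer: 8/125 ≈ 0.064000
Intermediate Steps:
G(J) = 5/2 (G(J) = (1/2)*5 = 5/2)
T(f) = 3 (T(f) = -1 + 4 = 3)
u(M) = 5/2
z(6, u(T(2)))**3 = (1/(5/2))**3 = (2/5)**3 = 8/125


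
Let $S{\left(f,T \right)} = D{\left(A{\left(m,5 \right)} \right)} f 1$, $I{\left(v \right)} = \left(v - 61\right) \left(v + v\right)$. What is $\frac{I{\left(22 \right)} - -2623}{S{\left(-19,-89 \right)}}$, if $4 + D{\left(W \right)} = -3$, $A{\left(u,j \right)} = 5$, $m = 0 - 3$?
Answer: $\frac{907}{133} \approx 6.8195$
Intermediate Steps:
$m = -3$ ($m = 0 - 3 = -3$)
$D{\left(W \right)} = -7$ ($D{\left(W \right)} = -4 - 3 = -7$)
$I{\left(v \right)} = 2 v \left(-61 + v\right)$ ($I{\left(v \right)} = \left(-61 + v\right) 2 v = 2 v \left(-61 + v\right)$)
$S{\left(f,T \right)} = - 7 f$ ($S{\left(f,T \right)} = - 7 f 1 = - 7 f$)
$\frac{I{\left(22 \right)} - -2623}{S{\left(-19,-89 \right)}} = \frac{2 \cdot 22 \left(-61 + 22\right) - -2623}{\left(-7\right) \left(-19\right)} = \frac{2 \cdot 22 \left(-39\right) + 2623}{133} = \left(-1716 + 2623\right) \frac{1}{133} = 907 \cdot \frac{1}{133} = \frac{907}{133}$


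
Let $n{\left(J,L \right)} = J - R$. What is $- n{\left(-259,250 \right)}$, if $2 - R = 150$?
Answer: $111$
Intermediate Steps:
$R = -148$ ($R = 2 - 150 = -148$)
$n{\left(J,L \right)} = 148 + J$ ($n{\left(J,L \right)} = J - -148 = J + 148 = 148 + J$)
$- n{\left(-259,250 \right)} = - (148 - 259) = \left(-1\right) \left(-111\right) = 111$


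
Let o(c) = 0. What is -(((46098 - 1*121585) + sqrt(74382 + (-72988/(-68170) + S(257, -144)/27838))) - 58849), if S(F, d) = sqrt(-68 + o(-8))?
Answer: 134336 - sqrt(16742363593154171034340 + 16170916384775*I*sqrt(17))/474429115 ≈ 1.3406e+5 - 5.4306e-7*I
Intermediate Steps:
S(F, d) = 2*I*sqrt(17) (S(F, d) = sqrt(-68 + 0) = sqrt(-68) = 2*I*sqrt(17))
-(((46098 - 1*121585) + sqrt(74382 + (-72988/(-68170) + S(257, -144)/27838))) - 58849) = -(((46098 - 1*121585) + sqrt(74382 + (-72988/(-68170) + (2*I*sqrt(17))/27838))) - 58849) = -(((46098 - 121585) + sqrt(74382 + (-72988*(-1/68170) + (2*I*sqrt(17))*(1/27838)))) - 58849) = -((-75487 + sqrt(74382 + (36494/34085 + I*sqrt(17)/13919))) - 58849) = -((-75487 + sqrt(2535346964/34085 + I*sqrt(17)/13919)) - 58849) = -(-134336 + sqrt(2535346964/34085 + I*sqrt(17)/13919)) = 134336 - sqrt(2535346964/34085 + I*sqrt(17)/13919)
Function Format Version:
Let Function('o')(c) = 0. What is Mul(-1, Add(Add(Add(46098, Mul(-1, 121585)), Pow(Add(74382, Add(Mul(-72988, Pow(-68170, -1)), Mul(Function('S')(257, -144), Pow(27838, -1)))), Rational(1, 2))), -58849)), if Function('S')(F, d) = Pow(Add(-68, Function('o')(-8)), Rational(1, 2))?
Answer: Add(134336, Mul(Rational(-1, 474429115), Pow(Add(16742363593154171034340, Mul(16170916384775, I, Pow(17, Rational(1, 2)))), Rational(1, 2)))) ≈ Add(1.3406e+5, Mul(-5.4306e-7, I))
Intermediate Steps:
Function('S')(F, d) = Mul(2, I, Pow(17, Rational(1, 2))) (Function('S')(F, d) = Pow(Add(-68, 0), Rational(1, 2)) = Pow(-68, Rational(1, 2)) = Mul(2, I, Pow(17, Rational(1, 2))))
Mul(-1, Add(Add(Add(46098, Mul(-1, 121585)), Pow(Add(74382, Add(Mul(-72988, Pow(-68170, -1)), Mul(Function('S')(257, -144), Pow(27838, -1)))), Rational(1, 2))), -58849)) = Mul(-1, Add(Add(Add(46098, Mul(-1, 121585)), Pow(Add(74382, Add(Mul(-72988, Pow(-68170, -1)), Mul(Mul(2, I, Pow(17, Rational(1, 2))), Pow(27838, -1)))), Rational(1, 2))), -58849)) = Mul(-1, Add(Add(Add(46098, -121585), Pow(Add(74382, Add(Mul(-72988, Rational(-1, 68170)), Mul(Mul(2, I, Pow(17, Rational(1, 2))), Rational(1, 27838)))), Rational(1, 2))), -58849)) = Mul(-1, Add(Add(-75487, Pow(Add(74382, Add(Rational(36494, 34085), Mul(Rational(1, 13919), I, Pow(17, Rational(1, 2))))), Rational(1, 2))), -58849)) = Mul(-1, Add(Add(-75487, Pow(Add(Rational(2535346964, 34085), Mul(Rational(1, 13919), I, Pow(17, Rational(1, 2)))), Rational(1, 2))), -58849)) = Mul(-1, Add(-134336, Pow(Add(Rational(2535346964, 34085), Mul(Rational(1, 13919), I, Pow(17, Rational(1, 2)))), Rational(1, 2)))) = Add(134336, Mul(-1, Pow(Add(Rational(2535346964, 34085), Mul(Rational(1, 13919), I, Pow(17, Rational(1, 2)))), Rational(1, 2))))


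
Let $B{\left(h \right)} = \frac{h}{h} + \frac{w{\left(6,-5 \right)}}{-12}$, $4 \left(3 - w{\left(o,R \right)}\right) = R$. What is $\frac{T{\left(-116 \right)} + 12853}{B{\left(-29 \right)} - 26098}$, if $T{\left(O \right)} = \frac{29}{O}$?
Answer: $- \frac{616932}{1252673} \approx -0.49249$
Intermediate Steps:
$w{\left(o,R \right)} = 3 - \frac{R}{4}$
$B{\left(h \right)} = \frac{31}{48}$ ($B{\left(h \right)} = \frac{h}{h} + \frac{3 - - \frac{5}{4}}{-12} = 1 + \left(3 + \frac{5}{4}\right) \left(- \frac{1}{12}\right) = 1 + \frac{17}{4} \left(- \frac{1}{12}\right) = 1 - \frac{17}{48} = \frac{31}{48}$)
$\frac{T{\left(-116 \right)} + 12853}{B{\left(-29 \right)} - 26098} = \frac{\frac{29}{-116} + 12853}{\frac{31}{48} - 26098} = \frac{29 \left(- \frac{1}{116}\right) + 12853}{- \frac{1252673}{48}} = \left(- \frac{1}{4} + 12853\right) \left(- \frac{48}{1252673}\right) = \frac{51411}{4} \left(- \frac{48}{1252673}\right) = - \frac{616932}{1252673}$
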